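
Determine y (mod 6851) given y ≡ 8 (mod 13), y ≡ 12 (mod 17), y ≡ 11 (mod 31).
879

Using the Chinese Remainder Theorem:
M = product of moduli = 6851
For equation 1: M_1 = 527, 527 ≡ 7 (mod 13), inverse of 527 mod 13 is 2 (check: 7 × 2 = 14 ≡ 1 (mod 13))
For equation 2: M_2 = 403, 403 ≡ 12 (mod 17), inverse of 403 mod 17 is 10 (check: 12 × 10 = 120 ≡ 1 (mod 17))
For equation 3: M_3 = 221, 221 ≡ 4 (mod 31), inverse of 221 mod 31 is 8 (check: 4 × 8 = 32 ≡ 1 (mod 31))
Combine: y ≡ Σ r_i×M_i×(M_i⁻¹ mod m_i) = 8×527×2 + 12×403×10 + 11×221×8 = 8432 + 48360 + 19448 = 76240
76240 mod 6851 = 879
y ≡ 879 (mod 6851)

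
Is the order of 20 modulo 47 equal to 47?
No, the actual order is 46, not 47.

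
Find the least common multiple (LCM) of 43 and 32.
1376

First find GCD(43, 32) using the Euclidean algorithm:
43 = 1 × 32 + 11
32 = 2 × 11 + 10
11 = 1 × 10 + 1
10 = 10 × 1 + 0
GCD(43, 32) = 1

LCM formula: LCM(a, b) = (a × b) / GCD(a, b)
LCM(43, 32) = (43 × 32) / 1
LCM(43, 32) = 1376 / 1
LCM(43, 32) = 1376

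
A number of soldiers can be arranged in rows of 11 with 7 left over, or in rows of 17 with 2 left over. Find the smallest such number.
M = 11 × 17 = 187. M₁ = 17, y₁ ≡ 2 (mod 11). M₂ = 11, y₂ ≡ 14 (mod 17). x = 7×17×2 + 2×11×14 ≡ 172 (mod 187). The smallest positive such number is 172.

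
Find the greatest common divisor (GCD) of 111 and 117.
3

Using the Euclidean algorithm:
111 = 0 × 117 + 111
117 = 1 × 111 + 6
111 = 18 × 6 + 3
6 = 2 × 3 + 0

GCD(111, 117) = 3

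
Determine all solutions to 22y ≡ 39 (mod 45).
12

Since gcd(22, 45) = 1 divides 39, a solution exists.
Multiply both sides by the inverse of 22 mod 45:
  22^(-1) mod 45 = 43
  x ≡ 43 × 39 ≡ 1677 ≡ 12 (mod 45)
Verification: 22 × 12 = 264 = 5 × 45 + 39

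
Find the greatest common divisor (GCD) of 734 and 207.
1

Using the Euclidean algorithm:
734 = 3 × 207 + 113
207 = 1 × 113 + 94
113 = 1 × 94 + 19
94 = 4 × 19 + 18
19 = 1 × 18 + 1
18 = 18 × 1 + 0

GCD(734, 207) = 1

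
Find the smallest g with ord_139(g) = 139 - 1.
p - 1 = 138 has prime divisors 2, 3, 23. h is a primitive root mod 139 iff h^(138/q) ≢ 1 (mod 139) for each such q.
h = 2: 2^69 ≡ 138, 2^46 ≡ 96, 2^6 ≡ 64 (mod 139); none is 1, so 2 has order 138 and is a primitive root.
The smallest primitive root mod 139 is g = 2.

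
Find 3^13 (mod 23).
Using repeated squaring. 13 = 8 + 4 + 1 (binary 1101). Repeated squaring mod 23: 3^1 ≡ 3; 3^2 ≡ 3² = 9 ≡ 9; 3^4 ≡ 9² = 81 ≡ 12; 3^8 ≡ 12² = 144 ≡ 6. Multiply: 3^13 = 3^8 × 3^4 × 3^1 ≡ 6 × 12 × 3 (mod 23): 6 × 12 = 72 ≡ 3; 3 × 3 = 9 ≡ 9. So 3^13 ≡ 9 (mod 23).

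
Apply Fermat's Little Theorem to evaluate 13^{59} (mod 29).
22

By Fermat's Little Theorem, a^(p-1) ≡ 1 (mod p) for prime p and gcd(a, p) = 1
Here p = 29, so 13^28 ≡ 1 (mod 29)
We can reduce the exponent: 59 mod 28 = 3
So 13^59 ≡ 13^3 (mod 29)
Computing: 13^3 mod 29 = 22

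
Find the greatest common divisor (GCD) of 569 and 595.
1

Using the Euclidean algorithm:
569 = 0 × 595 + 569
595 = 1 × 569 + 26
569 = 21 × 26 + 23
26 = 1 × 23 + 3
23 = 7 × 3 + 2
3 = 1 × 2 + 1
2 = 2 × 1 + 0

GCD(569, 595) = 1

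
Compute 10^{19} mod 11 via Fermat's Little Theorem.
10

By Fermat's Little Theorem, a^(p-1) ≡ 1 (mod p) for prime p and gcd(a, p) = 1
Here p = 11, so 10^10 ≡ 1 (mod 11)
We can reduce the exponent: 19 mod 10 = 9
So 10^19 ≡ 10^9 (mod 11)
Computing: 10^9 mod 11 = 10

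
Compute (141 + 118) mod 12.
7

(141 + 118) = 259
259 mod 12 = 7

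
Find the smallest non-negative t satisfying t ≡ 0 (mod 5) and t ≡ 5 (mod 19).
M = 5 × 19 = 95. M₁ = 19, y₁ ≡ 4 (mod 5). M₂ = 5, y₂ ≡ 4 (mod 19). t = 0×19×4 + 5×5×4 ≡ 5 (mod 95)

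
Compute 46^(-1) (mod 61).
46^(-1) ≡ 4 (mod 61). Verification: 46 × 4 = 184 ≡ 1 (mod 61)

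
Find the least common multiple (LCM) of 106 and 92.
4876

First find GCD(106, 92) using the Euclidean algorithm:
106 = 1 × 92 + 14
92 = 6 × 14 + 8
14 = 1 × 8 + 6
8 = 1 × 6 + 2
6 = 3 × 2 + 0
GCD(106, 92) = 2

LCM formula: LCM(a, b) = (a × b) / GCD(a, b)
LCM(106, 92) = (106 × 92) / 2
LCM(106, 92) = 9752 / 2
LCM(106, 92) = 4876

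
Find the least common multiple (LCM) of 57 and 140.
7980

First find GCD(57, 140) using the Euclidean algorithm:
57 = 0 × 140 + 57
140 = 2 × 57 + 26
57 = 2 × 26 + 5
26 = 5 × 5 + 1
5 = 5 × 1 + 0
GCD(57, 140) = 1

LCM formula: LCM(a, b) = (a × b) / GCD(a, b)
LCM(57, 140) = (57 × 140) / 1
LCM(57, 140) = 7980 / 1
LCM(57, 140) = 7980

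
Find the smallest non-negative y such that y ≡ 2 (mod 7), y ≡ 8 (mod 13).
86

Using the Chinese Remainder Theorem:
M = product of moduli = 91
For equation 1: M_1 = 13, 13 ≡ 6 (mod 7), inverse of 13 mod 7 is 6 (check: 6 × 6 = 36 ≡ 1 (mod 7))
For equation 2: M_2 = 7, 7 ≡ 7 (mod 13), inverse of 7 mod 13 is 2 (check: 7 × 2 = 14 ≡ 1 (mod 13))
Combine: y ≡ Σ r_i×M_i×(M_i⁻¹ mod m_i) = 2×13×6 + 8×7×2 = 156 + 112 = 268
268 mod 91 = 86
y ≡ 86 (mod 91)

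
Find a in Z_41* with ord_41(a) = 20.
2 has order 20 mod 41 since 2^{20} ≡ 1 (mod 41) and no smaller power works.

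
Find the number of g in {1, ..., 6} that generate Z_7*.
Number of primitive roots mod 7 = φ(6) = 2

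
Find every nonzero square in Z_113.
QRs mod 113: {1, 2, 4, 7, 8, 9, 11, 13, 14, 15, 16, 18, 22, 25, 26, 28, 30, 31, 32, 36, 41, 44, 49, 50, 51, 52, 53, 56, 57, 60, 61, 62, 63, 64, 69, 72, 77, 81, 82, 83, 85, 87, 88, 91, 95, 97, 98, 99, 100, 102, 104, 105, 106, 109, 111, 112}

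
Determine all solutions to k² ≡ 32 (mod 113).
The square roots of 32 mod 113 are 91 and 22. Verify: 91² = 8281 ≡ 32 (mod 113)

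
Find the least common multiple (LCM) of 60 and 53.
3180

First find GCD(60, 53) using the Euclidean algorithm:
60 = 1 × 53 + 7
53 = 7 × 7 + 4
7 = 1 × 4 + 3
4 = 1 × 3 + 1
3 = 3 × 1 + 0
GCD(60, 53) = 1

LCM formula: LCM(a, b) = (a × b) / GCD(a, b)
LCM(60, 53) = (60 × 53) / 1
LCM(60, 53) = 3180 / 1
LCM(60, 53) = 3180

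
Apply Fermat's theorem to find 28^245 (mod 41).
By Fermat: 28^{40} ≡ 1 (mod 41). 245 = 6×40 + 5. So 28^{245} ≡ 28^{5} ≡ 3 (mod 41)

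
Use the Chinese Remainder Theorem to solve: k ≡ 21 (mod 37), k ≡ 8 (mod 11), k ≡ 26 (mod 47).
9567

Using the Chinese Remainder Theorem:
M = product of moduli = 19129
For equation 1: M_1 = 517, 517 ≡ 36 (mod 37), inverse of 517 mod 37 is 36 (check: 36 × 36 = 1296 ≡ 1 (mod 37))
For equation 2: M_2 = 1739, 1739 ≡ 1 (mod 11), inverse of 1739 mod 11 is 1 (check: 1 × 1 = 1 ≡ 1 (mod 11))
For equation 3: M_3 = 407, 407 ≡ 31 (mod 47), inverse of 407 mod 47 is 44 (check: 31 × 44 = 1364 ≡ 1 (mod 47))
Combine: k ≡ Σ r_i×M_i×(M_i⁻¹ mod m_i) = 21×517×36 + 8×1739×1 + 26×407×44 = 390852 + 13912 + 465608 = 870372
870372 mod 19129 = 9567
k ≡ 9567 (mod 19129)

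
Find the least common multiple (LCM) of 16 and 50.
400

First find GCD(16, 50) using the Euclidean algorithm:
16 = 0 × 50 + 16
50 = 3 × 16 + 2
16 = 8 × 2 + 0
GCD(16, 50) = 2

LCM formula: LCM(a, b) = (a × b) / GCD(a, b)
LCM(16, 50) = (16 × 50) / 2
LCM(16, 50) = 800 / 2
LCM(16, 50) = 400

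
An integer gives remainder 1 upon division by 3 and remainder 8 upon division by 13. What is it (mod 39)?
M = 3 × 13 = 39. M₁ = 13, y₁ ≡ 1 (mod 3). M₂ = 3, y₂ ≡ 9 (mod 13). m = 1×13×1 + 8×3×9 ≡ 34 (mod 39). The smallest positive such number is 34.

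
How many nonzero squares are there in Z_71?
For prime 71, there are (p-1)/2 = (71-1)/2 = 35 quadratic residues (excluding 0).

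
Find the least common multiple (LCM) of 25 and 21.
525

First find GCD(25, 21) using the Euclidean algorithm:
25 = 1 × 21 + 4
21 = 5 × 4 + 1
4 = 4 × 1 + 0
GCD(25, 21) = 1

LCM formula: LCM(a, b) = (a × b) / GCD(a, b)
LCM(25, 21) = (25 × 21) / 1
LCM(25, 21) = 525 / 1
LCM(25, 21) = 525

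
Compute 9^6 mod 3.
9 ≡ 0 (mod 3). 6 = 4 + 2 (binary 110). Repeated squaring mod 3: 0^1 ≡ 0; 0^2 ≡ 0² = 0 ≡ 0; 0^4 ≡ 0² = 0 ≡ 0. Multiply: 9^6 ≡ 0^4 × 0^2 ≡ 0 × 0 (mod 3): 0 × 0 = 0 ≡ 0. So 9^6 ≡ 0 (mod 3).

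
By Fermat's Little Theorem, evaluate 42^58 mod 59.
By Fermat's Little Theorem, 42^{58} ≡ 1 (mod 59) since 59 is prime and gcd(42, 59) = 1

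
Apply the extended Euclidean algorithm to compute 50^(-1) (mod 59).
Extended GCD: 50(13) + 59(-11) = 1. So 50^(-1) ≡ 13 ≡ 13 (mod 59). Verify: 50 × 13 = 650 ≡ 1 (mod 59)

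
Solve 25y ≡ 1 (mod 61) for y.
25^(-1) ≡ 22 (mod 61). Verification: 25 × 22 = 550 ≡ 1 (mod 61)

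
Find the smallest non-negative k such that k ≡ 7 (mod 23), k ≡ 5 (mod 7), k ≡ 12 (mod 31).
2399

Using the Chinese Remainder Theorem:
M = product of moduli = 4991
For equation 1: M_1 = 217, 217 ≡ 10 (mod 23), inverse of 217 mod 23 is 7 (check: 10 × 7 = 70 ≡ 1 (mod 23))
For equation 2: M_2 = 713, 713 ≡ 6 (mod 7), inverse of 713 mod 7 is 6 (check: 6 × 6 = 36 ≡ 1 (mod 7))
For equation 3: M_3 = 161, 161 ≡ 6 (mod 31), inverse of 161 mod 31 is 26 (check: 6 × 26 = 156 ≡ 1 (mod 31))
Combine: k ≡ Σ r_i×M_i×(M_i⁻¹ mod m_i) = 7×217×7 + 5×713×6 + 12×161×26 = 10633 + 21390 + 50232 = 82255
82255 mod 4991 = 2399
k ≡ 2399 (mod 4991)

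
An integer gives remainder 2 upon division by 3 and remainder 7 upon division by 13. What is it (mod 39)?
M = 3 × 13 = 39. M₁ = 13, y₁ ≡ 1 (mod 3). M₂ = 3, y₂ ≡ 9 (mod 13). y = 2×13×1 + 7×3×9 ≡ 20 (mod 39). The smallest positive such number is 20.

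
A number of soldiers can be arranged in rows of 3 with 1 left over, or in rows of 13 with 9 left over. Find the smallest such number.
M = 3 × 13 = 39. M₁ = 13, y₁ ≡ 1 (mod 3). M₂ = 3, y₂ ≡ 9 (mod 13). t = 1×13×1 + 9×3×9 ≡ 22 (mod 39). The smallest positive such number is 22.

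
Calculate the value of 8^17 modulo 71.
Using repeated squaring. 17 = 16 + 1 (binary 10001). Repeated squaring mod 71: 8^1 ≡ 8; 8^2 ≡ 8² = 64 ≡ 64; 8^4 ≡ 64² = 4096 ≡ 49; 8^8 ≡ 49² = 2401 ≡ 58; 8^16 ≡ 58² = 3364 ≡ 27. Multiply: 8^17 = 8^16 × 8^1 ≡ 27 × 8 (mod 71): 27 × 8 = 216 ≡ 3. So 8^17 ≡ 3 (mod 71).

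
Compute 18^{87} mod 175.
57

Using successive squaring:
Binary expansion of 87: 1010111
Powers of 18 mod 175 (each is the square of the previous):
  18^1 ≡ 18 (mod 175)
  18^2 ≡ 18² = 324 ≡ 149 (mod 175)
  18^4 ≡ 149² = 22201 ≡ 151 (mod 175)
  18^8 ≡ 151² = 22801 ≡ 51 (mod 175)
  18^16 ≡ 51² = 2601 ≡ 151 (mod 175)
  18^32 ≡ 151² = 22801 ≡ 51 (mod 175)
  18^64 ≡ 51² = 2601 ≡ 151 (mod 175)
87 = 64 + 16 + 4 + 2 + 1, so 18^87 = 18^64 × 18^16 × 18^4 × 18^2 × 18^1 ≡ 151 × 151 × 151 × 149 × 18 (mod 175)
Multiplying step by step:
  151 × 151 = 22801 ≡ 51 (mod 175)
  51 × 151 = 7701 ≡ 1 (mod 175)
  1 × 149 = 149 ≡ 149 (mod 175)
  149 × 18 = 2682 ≡ 57 (mod 175)
Result: 18^87 ≡ 57 (mod 175)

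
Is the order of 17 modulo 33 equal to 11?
No, the actual order is 10, not 11.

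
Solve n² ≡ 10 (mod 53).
The square roots of 10 mod 53 are 13 and 40. Verify: 13² = 169 ≡ 10 (mod 53)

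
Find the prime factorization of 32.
2^5

Divide by primes starting from smallest:
32 ÷ 2 = 16
16 ÷ 2 = 8
8 ÷ 2 = 4
4 ÷ 2 = 2
2 ÷ 2 = 1

32 = 2^5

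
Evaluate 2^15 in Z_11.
Using Fermat: 2^{10} ≡ 1 (mod 11). 15 ≡ 5 (mod 10). So 2^{15} ≡ 2^{5} ≡ 10 (mod 11)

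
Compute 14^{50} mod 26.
14

Using successive squaring:
Binary expansion of 50: 110010
Powers of 14 mod 26 (each is the square of the previous):
  14^1 ≡ 14 (mod 26)
  14^2 ≡ 14² = 196 ≡ 14 (mod 26)
  14^4 ≡ 14² = 196 ≡ 14 (mod 26)
  14^8 ≡ 14² = 196 ≡ 14 (mod 26)
  14^16 ≡ 14² = 196 ≡ 14 (mod 26)
  14^32 ≡ 14² = 196 ≡ 14 (mod 26)
50 = 32 + 16 + 2, so 14^50 = 14^32 × 14^16 × 14^2 ≡ 14 × 14 × 14 (mod 26)
Multiplying step by step:
  14 × 14 = 196 ≡ 14 (mod 26)
  14 × 14 = 196 ≡ 14 (mod 26)
Result: 14^50 ≡ 14 (mod 26)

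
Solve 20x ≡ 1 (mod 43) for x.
20^(-1) ≡ 28 (mod 43). Verification: 20 × 28 = 560 ≡ 1 (mod 43)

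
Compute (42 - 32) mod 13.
10

(42 - 32) = 10
10 mod 13 = 10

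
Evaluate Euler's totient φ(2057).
1760

Prime factorization: 2057 = 11^2 × 17
Using the formula φ(n) = n × Π(1 - 1/p) for each prime factor p:
φ(2057) = 2057 × (1 - 1/11) × (1 - 1/17)
φ(2057) = 1760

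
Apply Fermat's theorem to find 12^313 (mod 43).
By Fermat: 12^{42} ≡ 1 (mod 43). 313 ≡ 19 (mod 42). So 12^{313} ≡ 12^{19} ≡ 20 (mod 43)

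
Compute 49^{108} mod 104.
1

Using successive squaring:
Binary expansion of 108: 1101100
Powers of 49 mod 104 (each is the square of the previous):
  49^1 ≡ 49 (mod 104)
  49^2 ≡ 49² = 2401 ≡ 9 (mod 104)
  49^4 ≡ 9² = 81 ≡ 81 (mod 104)
  49^8 ≡ 81² = 6561 ≡ 9 (mod 104)
  49^16 ≡ 9² = 81 ≡ 81 (mod 104)
  49^32 ≡ 81² = 6561 ≡ 9 (mod 104)
  49^64 ≡ 9² = 81 ≡ 81 (mod 104)
108 = 64 + 32 + 8 + 4, so 49^108 = 49^64 × 49^32 × 49^8 × 49^4 ≡ 81 × 9 × 9 × 81 (mod 104)
Multiplying step by step:
  81 × 9 = 729 ≡ 1 (mod 104)
  1 × 9 = 9 ≡ 9 (mod 104)
  9 × 81 = 729 ≡ 1 (mod 104)
Result: 49^108 ≡ 1 (mod 104)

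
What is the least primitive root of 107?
2

A primitive root g modulo p has order p-1 = 106
Prime divisors of 106: [2, 53]
g is a primitive root iff g^(106/q) ≢ 1 (mod 107) for each prime divisor q
Testing small values:
  g = 2: 2^53 ≡ 106, 2^2 ≡ 4 (mod 107) → none is 1, primitive root!
The smallest primitive root is 2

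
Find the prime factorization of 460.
2^2 × 5 × 23

Divide by primes starting from smallest:
460 ÷ 2 = 230
230 ÷ 2 = 115
115 ÷ 5 = 23
23 ÷ 23 = 1

460 = 2^2 × 5 × 23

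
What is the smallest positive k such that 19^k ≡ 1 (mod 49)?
Powers of 19 mod 49: 19^1≡19, 19^2≡18, 19^3≡48, 19^4≡30, 19^5≡31, 19^6≡1. Order = 6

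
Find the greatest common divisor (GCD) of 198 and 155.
1

Using the Euclidean algorithm:
198 = 1 × 155 + 43
155 = 3 × 43 + 26
43 = 1 × 26 + 17
26 = 1 × 17 + 9
17 = 1 × 9 + 8
9 = 1 × 8 + 1
8 = 8 × 1 + 0

GCD(198, 155) = 1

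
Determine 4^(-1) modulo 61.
4^(-1) ≡ 46 (mod 61). Verification: 4 × 46 = 184 ≡ 1 (mod 61)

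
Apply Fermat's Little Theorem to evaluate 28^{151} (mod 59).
16

By Fermat's Little Theorem, a^(p-1) ≡ 1 (mod p) for prime p and gcd(a, p) = 1
Here p = 59, so 28^58 ≡ 1 (mod 59)
We can reduce the exponent: 151 mod 58 = 35
So 28^151 ≡ 28^35 (mod 59)
Computing: 28^35 mod 59 = 16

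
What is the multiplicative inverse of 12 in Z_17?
12^(-1) ≡ 10 (mod 17). Verification: 12 × 10 = 120 ≡ 1 (mod 17)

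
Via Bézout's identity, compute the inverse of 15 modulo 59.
Extended GCD: 15(4) + 59(-1) = 1. So 15^(-1) ≡ 4 ≡ 4 (mod 59). Verify: 15 × 4 = 60 ≡ 1 (mod 59)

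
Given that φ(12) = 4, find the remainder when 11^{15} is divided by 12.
By Euler: 11^{4} ≡ 1 (mod 12) since gcd(11, 12) = 1. 15 = 3×4 + 3. So 11^{15} ≡ 11^{3} ≡ 11 (mod 12)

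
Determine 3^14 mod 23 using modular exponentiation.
Using repeated squaring. 14 = 8 + 4 + 2 (binary 1110). Repeated squaring mod 23: 3^1 ≡ 3; 3^2 ≡ 3² = 9 ≡ 9; 3^4 ≡ 9² = 81 ≡ 12; 3^8 ≡ 12² = 144 ≡ 6. Multiply: 3^14 = 3^8 × 3^4 × 3^2 ≡ 6 × 12 × 9 (mod 23): 6 × 12 = 72 ≡ 3; 3 × 9 = 27 ≡ 4. So 3^14 ≡ 4 (mod 23).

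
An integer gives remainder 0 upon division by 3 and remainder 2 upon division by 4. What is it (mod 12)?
M = 3 × 4 = 12. M₁ = 4, y₁ ≡ 1 (mod 3). M₂ = 3, y₂ ≡ 3 (mod 4). m = 0×4×1 + 2×3×3 ≡ 6 (mod 12). The smallest positive such number is 6.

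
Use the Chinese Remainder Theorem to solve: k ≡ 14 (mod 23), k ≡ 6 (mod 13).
175

Using the Chinese Remainder Theorem:
M = product of moduli = 299
For equation 1: M_1 = 13, 13 ≡ 13 (mod 23), inverse of 13 mod 23 is 16 (check: 13 × 16 = 208 ≡ 1 (mod 23))
For equation 2: M_2 = 23, 23 ≡ 10 (mod 13), inverse of 23 mod 13 is 4 (check: 10 × 4 = 40 ≡ 1 (mod 13))
Combine: k ≡ Σ r_i×M_i×(M_i⁻¹ mod m_i) = 14×13×16 + 6×23×4 = 2912 + 552 = 3464
3464 mod 299 = 175
k ≡ 175 (mod 299)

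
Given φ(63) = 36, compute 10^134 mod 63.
By Euler: 10^{36} ≡ 1 (mod 63) since gcd(10, 63) = 1. 134 = 3×36 + 26. So 10^{134} ≡ 10^{26} ≡ 37 (mod 63)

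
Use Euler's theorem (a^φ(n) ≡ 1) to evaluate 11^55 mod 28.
By Euler: 11^{12} ≡ 1 (mod 28) since gcd(11, 28) = 1. 55 = 4×12 + 7. So 11^{55} ≡ 11^{7} ≡ 11 (mod 28)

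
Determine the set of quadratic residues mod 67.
QRs mod 67: {1, 4, 6, 9, 10, 14, 15, 16, 17, 19, 21, 22, 23, 24, 25, 26, 29, 33, 35, 36, 37, 39, 40, 47, 49, 54, 55, 56, 59, 60, 62, 64, 65}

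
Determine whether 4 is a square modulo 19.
By Euler's criterion: 4^{9} ≡ 1 (mod 19). Since this equals 1, 4 is a QR.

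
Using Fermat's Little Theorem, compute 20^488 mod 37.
By Fermat: 20^{36} ≡ 1 (mod 37). 488 ≡ 20 (mod 36). So 20^{488} ≡ 20^{20} ≡ 7 (mod 37)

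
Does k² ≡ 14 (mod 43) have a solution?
By Euler's criterion: 14^{21} ≡ 1 (mod 43). Since this equals 1, 14 is a QR.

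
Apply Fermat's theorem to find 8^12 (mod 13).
By Fermat's Little Theorem, 8^{12} ≡ 1 (mod 13) since 13 is prime and gcd(8, 13) = 1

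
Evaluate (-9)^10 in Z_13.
(-9) ≡ 4 (mod 13). 10 = 8 + 2 (binary 1010). Repeated squaring mod 13: 4^1 ≡ 4; 4^2 ≡ 4² = 16 ≡ 3; 4^4 ≡ 3² = 9 ≡ 9; 4^8 ≡ 9² = 81 ≡ 3. Multiply: (-9)^10 ≡ 4^8 × 4^2 ≡ 3 × 3 (mod 13): 3 × 3 = 9 ≡ 9. So (-9)^10 ≡ 9 (mod 13).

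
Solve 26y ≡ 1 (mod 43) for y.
26^(-1) ≡ 5 (mod 43). Verification: 26 × 5 = 130 ≡ 1 (mod 43)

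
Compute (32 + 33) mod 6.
5

(32 + 33) = 65
65 mod 6 = 5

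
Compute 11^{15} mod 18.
17

Using successive squaring:
Binary expansion of 15: 1111
Powers of 11 mod 18 (each is the square of the previous):
  11^1 ≡ 11 (mod 18)
  11^2 ≡ 11² = 121 ≡ 13 (mod 18)
  11^4 ≡ 13² = 169 ≡ 7 (mod 18)
  11^8 ≡ 7² = 49 ≡ 13 (mod 18)
15 = 8 + 4 + 2 + 1, so 11^15 = 11^8 × 11^4 × 11^2 × 11^1 ≡ 13 × 7 × 13 × 11 (mod 18)
Multiplying step by step:
  13 × 7 = 91 ≡ 1 (mod 18)
  1 × 13 = 13 ≡ 13 (mod 18)
  13 × 11 = 143 ≡ 17 (mod 18)
Result: 11^15 ≡ 17 (mod 18)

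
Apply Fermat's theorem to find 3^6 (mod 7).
By Fermat's Little Theorem, 3^{6} ≡ 1 (mod 7) since 7 is prime and gcd(3, 7) = 1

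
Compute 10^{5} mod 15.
10

Using successive squaring:
Binary expansion of 5: 101
Powers of 10 mod 15 (each is the square of the previous):
  10^1 ≡ 10 (mod 15)
  10^2 ≡ 10² = 100 ≡ 10 (mod 15)
  10^4 ≡ 10² = 100 ≡ 10 (mod 15)
5 = 4 + 1, so 10^5 = 10^4 × 10^1 ≡ 10 × 10 (mod 15)
Multiplying step by step:
  10 × 10 = 100 ≡ 10 (mod 15)
Result: 10^5 ≡ 10 (mod 15)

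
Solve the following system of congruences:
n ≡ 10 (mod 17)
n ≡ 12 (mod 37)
197

Using the Chinese Remainder Theorem:
M = product of moduli = 629
For equation 1: M_1 = 37, 37 ≡ 3 (mod 17), inverse of 37 mod 17 is 6 (check: 3 × 6 = 18 ≡ 1 (mod 17))
For equation 2: M_2 = 17, 17 ≡ 17 (mod 37), inverse of 17 mod 37 is 24 (check: 17 × 24 = 408 ≡ 1 (mod 37))
Combine: n ≡ Σ r_i×M_i×(M_i⁻¹ mod m_i) = 10×37×6 + 12×17×24 = 2220 + 4896 = 7116
7116 mod 629 = 197
n ≡ 197 (mod 629)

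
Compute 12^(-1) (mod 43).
12^(-1) ≡ 18 (mod 43). Verification: 12 × 18 = 216 ≡ 1 (mod 43)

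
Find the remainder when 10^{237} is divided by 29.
By Fermat: 10^{28} ≡ 1 (mod 29). 237 = 8×28 + 13. So 10^{237} ≡ 10^{13} ≡ 26 (mod 29)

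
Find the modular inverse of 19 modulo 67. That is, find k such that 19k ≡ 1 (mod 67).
60

Using Extended Euclidean Algorithm:
gcd(19, 67) = 1
Bezout coefficients: 19 × -7 + 67 × 2 = 1
So 19 × -7 ≡ 1 (mod 67)
The inverse is -7 mod 67 = 60
Verification: 19 × 60 = 1140 = 17 × 67 + 1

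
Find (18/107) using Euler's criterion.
(18/107) = 18^{53} mod 107 = -1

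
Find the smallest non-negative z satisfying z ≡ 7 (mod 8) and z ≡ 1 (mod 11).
M = 8 × 11 = 88. M₁ = 11, y₁ ≡ 3 (mod 8). M₂ = 8, y₂ ≡ 7 (mod 11). z = 7×11×3 + 1×8×7 ≡ 23 (mod 88)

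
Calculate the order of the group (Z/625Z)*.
500

Prime factorization: 625 = 5^4
Using the formula φ(n) = n × Π(1 - 1/p) for each prime factor p:
φ(625) = 625 × (1 - 1/5)
φ(625) = 500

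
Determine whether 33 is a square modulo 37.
By Euler's criterion: 33^{18} ≡ 1 (mod 37). Since this equals 1, 33 is a QR.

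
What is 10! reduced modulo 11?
By Wilson's theorem, (10)! ≡ -1 ≡ 10 (mod 11)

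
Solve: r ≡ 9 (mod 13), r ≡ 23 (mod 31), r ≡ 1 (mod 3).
M = 13 × 31 × 3 = 1209. M₁ = 93, y₁ ≡ 7 (mod 13). M₂ = 39, y₂ ≡ 4 (mod 31). M₃ = 403, y₃ ≡ 1 (mod 3). r = 9×93×7 + 23×39×4 + 1×403×1 ≡ 178 (mod 1209)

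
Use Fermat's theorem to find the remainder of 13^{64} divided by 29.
16

By Fermat's Little Theorem, a^(p-1) ≡ 1 (mod p) for prime p and gcd(a, p) = 1
Here p = 29, so 13^28 ≡ 1 (mod 29)
We can reduce the exponent: 64 mod 28 = 8
So 13^64 ≡ 13^8 (mod 29)
Computing: 13^8 mod 29 = 16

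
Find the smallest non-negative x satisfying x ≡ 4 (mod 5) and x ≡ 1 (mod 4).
M = 5 × 4 = 20. M₁ = 4, y₁ ≡ 4 (mod 5). M₂ = 5, y₂ ≡ 1 (mod 4). x = 4×4×4 + 1×5×1 ≡ 9 (mod 20)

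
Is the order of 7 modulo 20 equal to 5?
No, the actual order is 4, not 5.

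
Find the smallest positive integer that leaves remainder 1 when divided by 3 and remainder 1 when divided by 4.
M = 3 × 4 = 12. M₁ = 4, y₁ ≡ 1 (mod 3). M₂ = 3, y₂ ≡ 3 (mod 4). n = 1×4×1 + 1×3×3 ≡ 1 (mod 12). The smallest positive such number is 1.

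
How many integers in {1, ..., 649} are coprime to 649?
580

Prime factorization: 649 = 11 × 59
Using the formula φ(n) = n × Π(1 - 1/p) for each prime factor p:
φ(649) = 649 × (1 - 1/11) × (1 - 1/59)
φ(649) = 580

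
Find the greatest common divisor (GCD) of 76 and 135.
1

Using the Euclidean algorithm:
76 = 0 × 135 + 76
135 = 1 × 76 + 59
76 = 1 × 59 + 17
59 = 3 × 17 + 8
17 = 2 × 8 + 1
8 = 8 × 1 + 0

GCD(76, 135) = 1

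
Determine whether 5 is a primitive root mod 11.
p - 1 = 10 has prime divisors 2, 5. Check 5^(10/q) mod 11 for each: 5^(10/2) = 5^5 ≡ 1, 5^(10/5) = 5^2 ≡ 3 (mod 11). Since 5^5 ≡ 1 (mod 11), the order of 5 divides 5 (in fact the order is 5) ≠ 10, so it is not a primitive root.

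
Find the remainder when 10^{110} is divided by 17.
By Fermat: 10^{16} ≡ 1 (mod 17). 110 = 6×16 + 14. So 10^{110} ≡ 10^{14} ≡ 8 (mod 17)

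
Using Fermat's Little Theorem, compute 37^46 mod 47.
By Fermat's Little Theorem, 37^{46} ≡ 1 (mod 47) since 47 is prime and gcd(37, 47) = 1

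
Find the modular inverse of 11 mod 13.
11^(-1) ≡ 6 (mod 13). Verification: 11 × 6 = 66 ≡ 1 (mod 13)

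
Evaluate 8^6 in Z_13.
6 = 4 + 2 (binary 110). Repeated squaring mod 13: 8^1 ≡ 8; 8^2 ≡ 8² = 64 ≡ 12; 8^4 ≡ 12² = 144 ≡ 1. Multiply: 8^6 = 8^4 × 8^2 ≡ 1 × 12 (mod 13): 1 × 12 = 12 ≡ 12. So 8^6 ≡ 12 (mod 13).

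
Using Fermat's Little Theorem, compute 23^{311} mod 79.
55

By Fermat's Little Theorem, a^(p-1) ≡ 1 (mod p) for prime p and gcd(a, p) = 1
Here p = 79, so 23^78 ≡ 1 (mod 79)
We can reduce the exponent: 311 mod 78 = 77
So 23^311 ≡ 23^77 (mod 79)
Computing: 23^77 mod 79 = 55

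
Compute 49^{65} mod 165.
34

Using successive squaring:
Binary expansion of 65: 1000001
Powers of 49 mod 165 (each is the square of the previous):
  49^1 ≡ 49 (mod 165)
  49^2 ≡ 49² = 2401 ≡ 91 (mod 165)
  49^4 ≡ 91² = 8281 ≡ 31 (mod 165)
  49^8 ≡ 31² = 961 ≡ 136 (mod 165)
  49^16 ≡ 136² = 18496 ≡ 16 (mod 165)
  49^32 ≡ 16² = 256 ≡ 91 (mod 165)
  49^64 ≡ 91² = 8281 ≡ 31 (mod 165)
65 = 64 + 1, so 49^65 = 49^64 × 49^1 ≡ 31 × 49 (mod 165)
Multiplying step by step:
  31 × 49 = 1519 ≡ 34 (mod 165)
Result: 49^65 ≡ 34 (mod 165)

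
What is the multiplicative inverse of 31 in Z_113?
31^(-1) ≡ 62 (mod 113). Verification: 31 × 62 = 1922 ≡ 1 (mod 113)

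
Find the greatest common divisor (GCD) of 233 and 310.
1

Using the Euclidean algorithm:
233 = 0 × 310 + 233
310 = 1 × 233 + 77
233 = 3 × 77 + 2
77 = 38 × 2 + 1
2 = 2 × 1 + 0

GCD(233, 310) = 1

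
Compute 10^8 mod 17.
8 = 8 (binary 1000). Repeated squaring mod 17: 10^1 ≡ 10; 10^2 ≡ 10² = 100 ≡ 15; 10^4 ≡ 15² = 225 ≡ 4; 10^8 ≡ 4² = 16 ≡ 16. So 10^8 ≡ 16 (mod 17).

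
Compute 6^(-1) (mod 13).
11

Using Extended Euclidean Algorithm:
gcd(6, 13) = 1
Bezout coefficients: 6 × -2 + 13 × 1 = 1
So 6 × -2 ≡ 1 (mod 13)
The inverse is -2 mod 13 = 11
Verification: 6 × 11 = 66 = 5 × 13 + 1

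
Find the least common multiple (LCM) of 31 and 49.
1519

First find GCD(31, 49) using the Euclidean algorithm:
31 = 0 × 49 + 31
49 = 1 × 31 + 18
31 = 1 × 18 + 13
18 = 1 × 13 + 5
13 = 2 × 5 + 3
5 = 1 × 3 + 2
3 = 1 × 2 + 1
2 = 2 × 1 + 0
GCD(31, 49) = 1

LCM formula: LCM(a, b) = (a × b) / GCD(a, b)
LCM(31, 49) = (31 × 49) / 1
LCM(31, 49) = 1519 / 1
LCM(31, 49) = 1519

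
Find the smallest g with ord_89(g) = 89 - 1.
p - 1 = 88 has prime divisors 2, 11. h is a primitive root mod 89 iff h^(88/q) ≢ 1 (mod 89) for each such q.
h = 2: 2^44 ≡ 1, 2^8 ≡ 78 (mod 89); 2^44 ≡ 1, so not a primitive root.
h = 3: 3^44 ≡ 88, 3^8 ≡ 64 (mod 89); none is 1, so 3 has order 88 and is a primitive root.
The smallest primitive root mod 89 is g = 3.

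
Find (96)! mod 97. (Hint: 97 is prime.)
By Wilson's theorem, (96)! ≡ -1 ≡ 96 (mod 97)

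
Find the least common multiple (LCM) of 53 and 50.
2650

First find GCD(53, 50) using the Euclidean algorithm:
53 = 1 × 50 + 3
50 = 16 × 3 + 2
3 = 1 × 2 + 1
2 = 2 × 1 + 0
GCD(53, 50) = 1

LCM formula: LCM(a, b) = (a × b) / GCD(a, b)
LCM(53, 50) = (53 × 50) / 1
LCM(53, 50) = 2650 / 1
LCM(53, 50) = 2650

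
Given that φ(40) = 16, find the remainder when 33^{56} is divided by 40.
By Euler: 33^{16} ≡ 1 (mod 40) since gcd(33, 40) = 1. 56 = 3×16 + 8. So 33^{56} ≡ 33^{8} ≡ 1 (mod 40)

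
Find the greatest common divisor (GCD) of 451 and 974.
1

Using the Euclidean algorithm:
451 = 0 × 974 + 451
974 = 2 × 451 + 72
451 = 6 × 72 + 19
72 = 3 × 19 + 15
19 = 1 × 15 + 4
15 = 3 × 4 + 3
4 = 1 × 3 + 1
3 = 3 × 1 + 0

GCD(451, 974) = 1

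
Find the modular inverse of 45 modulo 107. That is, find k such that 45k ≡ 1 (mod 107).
88

Using Extended Euclidean Algorithm:
gcd(45, 107) = 1
Bezout coefficients: 45 × -19 + 107 × 8 = 1
So 45 × -19 ≡ 1 (mod 107)
The inverse is -19 mod 107 = 88
Verification: 45 × 88 = 3960 = 37 × 107 + 1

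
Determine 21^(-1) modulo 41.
21^(-1) ≡ 2 (mod 41). Verification: 21 × 2 = 42 ≡ 1 (mod 41)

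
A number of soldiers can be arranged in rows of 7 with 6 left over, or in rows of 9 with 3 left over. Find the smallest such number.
M = 7 × 9 = 63. M₁ = 9, y₁ ≡ 4 (mod 7). M₂ = 7, y₂ ≡ 4 (mod 9). m = 6×9×4 + 3×7×4 ≡ 48 (mod 63). The smallest positive such number is 48.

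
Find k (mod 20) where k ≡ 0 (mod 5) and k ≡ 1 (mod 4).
M = 5 × 4 = 20. M₁ = 4, y₁ ≡ 4 (mod 5). M₂ = 5, y₂ ≡ 1 (mod 4). k = 0×4×4 + 1×5×1 ≡ 5 (mod 20)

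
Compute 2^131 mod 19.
Using Fermat: 2^{18} ≡ 1 (mod 19). 131 ≡ 5 (mod 18). So 2^{131} ≡ 2^{5} ≡ 13 (mod 19)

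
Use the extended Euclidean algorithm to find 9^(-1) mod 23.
Extended GCD: 9(-5) + 23(2) = 1. So 9^(-1) ≡ 18 ≡ 18 (mod 23). Verify: 9 × 18 = 162 ≡ 1 (mod 23)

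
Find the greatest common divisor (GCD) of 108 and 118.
2

Using the Euclidean algorithm:
108 = 0 × 118 + 108
118 = 1 × 108 + 10
108 = 10 × 10 + 8
10 = 1 × 8 + 2
8 = 4 × 2 + 0

GCD(108, 118) = 2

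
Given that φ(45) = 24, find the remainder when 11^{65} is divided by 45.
By Euler: 11^{24} ≡ 1 (mod 45) since gcd(11, 45) = 1. 65 = 2×24 + 17. So 11^{65} ≡ 11^{17} ≡ 41 (mod 45)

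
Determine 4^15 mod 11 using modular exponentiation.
Using Fermat: 4^{10} ≡ 1 (mod 11). 15 ≡ 5 (mod 10). So 4^{15} ≡ 4^{5} ≡ 1 (mod 11)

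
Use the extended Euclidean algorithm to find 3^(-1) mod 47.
Extended GCD: 3(16) + 47(-1) = 1. So 3^(-1) ≡ 16 ≡ 16 (mod 47). Verify: 3 × 16 = 48 ≡ 1 (mod 47)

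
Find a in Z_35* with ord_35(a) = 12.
2 has order 12 mod 35 since 2^{12} ≡ 1 (mod 35) and no smaller power works.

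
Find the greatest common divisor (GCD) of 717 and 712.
1

Using the Euclidean algorithm:
717 = 1 × 712 + 5
712 = 142 × 5 + 2
5 = 2 × 2 + 1
2 = 2 × 1 + 0

GCD(717, 712) = 1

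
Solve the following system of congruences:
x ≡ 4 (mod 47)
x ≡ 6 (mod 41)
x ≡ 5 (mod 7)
8370

Using the Chinese Remainder Theorem:
M = product of moduli = 13489
For equation 1: M_1 = 287, 287 ≡ 5 (mod 47), inverse of 287 mod 47 is 19 (check: 5 × 19 = 95 ≡ 1 (mod 47))
For equation 2: M_2 = 329, 329 ≡ 1 (mod 41), inverse of 329 mod 41 is 1 (check: 1 × 1 = 1 ≡ 1 (mod 41))
For equation 3: M_3 = 1927, 1927 ≡ 2 (mod 7), inverse of 1927 mod 7 is 4 (check: 2 × 4 = 8 ≡ 1 (mod 7))
Combine: x ≡ Σ r_i×M_i×(M_i⁻¹ mod m_i) = 4×287×19 + 6×329×1 + 5×1927×4 = 21812 + 1974 + 38540 = 62326
62326 mod 13489 = 8370
x ≡ 8370 (mod 13489)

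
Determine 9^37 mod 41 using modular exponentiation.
Using repeated squaring. 37 = 32 + 4 + 1 (binary 100101). Repeated squaring mod 41: 9^1 ≡ 9; 9^2 ≡ 9² = 81 ≡ 40; 9^4 ≡ 40² = 1600 ≡ 1; 9^8 ≡ 1² = 1 ≡ 1; 9^16 ≡ 1² = 1 ≡ 1; 9^32 ≡ 1² = 1 ≡ 1. Multiply: 9^37 = 9^32 × 9^4 × 9^1 ≡ 1 × 1 × 9 (mod 41): 1 × 1 = 1 ≡ 1; 1 × 9 = 9 ≡ 9. So 9^37 ≡ 9 (mod 41).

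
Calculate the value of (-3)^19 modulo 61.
Using repeated squaring. (-3) ≡ 58 (mod 61). 19 = 16 + 2 + 1 (binary 10011). Repeated squaring mod 61: 58^1 ≡ 58; 58^2 ≡ 58² = 3364 ≡ 9; 58^4 ≡ 9² = 81 ≡ 20; 58^8 ≡ 20² = 400 ≡ 34; 58^16 ≡ 34² = 1156 ≡ 58. Multiply: (-3)^19 ≡ 58^16 × 58^2 × 58^1 ≡ 58 × 9 × 58 (mod 61): 58 × 9 = 522 ≡ 34; 34 × 58 = 1972 ≡ 20. So (-3)^19 ≡ 20 (mod 61).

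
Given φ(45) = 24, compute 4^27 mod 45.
By Euler: 4^{24} ≡ 1 (mod 45) since gcd(4, 45) = 1. 27 = 1×24 + 3. So 4^{27} ≡ 4^{3} ≡ 19 (mod 45)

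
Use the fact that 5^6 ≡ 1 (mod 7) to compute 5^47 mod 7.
By Fermat: 5^{6} ≡ 1 (mod 7). 47 = 7×6 + 5. So 5^{47} ≡ 5^{5} ≡ 3 (mod 7)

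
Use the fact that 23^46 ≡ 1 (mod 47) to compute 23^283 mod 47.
By Fermat: 23^{46} ≡ 1 (mod 47). 283 = 6×46 + 7. So 23^{283} ≡ 23^{7} ≡ 29 (mod 47)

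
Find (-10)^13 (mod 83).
Using repeated squaring. (-10) ≡ 73 (mod 83). 13 = 8 + 4 + 1 (binary 1101). Repeated squaring mod 83: 73^1 ≡ 73; 73^2 ≡ 73² = 5329 ≡ 17; 73^4 ≡ 17² = 289 ≡ 40; 73^8 ≡ 40² = 1600 ≡ 23. Multiply: (-10)^13 ≡ 73^8 × 73^4 × 73^1 ≡ 23 × 40 × 73 (mod 83): 23 × 40 = 920 ≡ 7; 7 × 73 = 511 ≡ 13. So (-10)^13 ≡ 13 (mod 83).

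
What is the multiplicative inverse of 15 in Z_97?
13

Using Extended Euclidean Algorithm:
gcd(15, 97) = 1
Bezout coefficients: 15 × 13 + 97 × -2 = 1
So 15 × 13 ≡ 1 (mod 97)
The inverse is 13 mod 97 = 13
Verification: 15 × 13 = 195 = 2 × 97 + 1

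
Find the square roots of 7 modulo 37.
The square roots of 7 mod 37 are 9 and 28. Verify: 9² = 81 ≡ 7 (mod 37)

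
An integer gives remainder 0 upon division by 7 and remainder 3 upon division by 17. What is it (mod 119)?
M = 7 × 17 = 119. M₁ = 17, y₁ ≡ 5 (mod 7). M₂ = 7, y₂ ≡ 5 (mod 17). n = 0×17×5 + 3×7×5 ≡ 105 (mod 119). The smallest positive such number is 105.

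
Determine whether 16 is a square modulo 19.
By Euler's criterion: 16^{9} ≡ 1 (mod 19). Since this equals 1, 16 is a QR.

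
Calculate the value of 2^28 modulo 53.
Using repeated squaring. 28 = 16 + 8 + 4 (binary 11100). Repeated squaring mod 53: 2^1 ≡ 2; 2^2 ≡ 2² = 4 ≡ 4; 2^4 ≡ 4² = 16 ≡ 16; 2^8 ≡ 16² = 256 ≡ 44; 2^16 ≡ 44² = 1936 ≡ 28. Multiply: 2^28 = 2^16 × 2^8 × 2^4 ≡ 28 × 44 × 16 (mod 53): 28 × 44 = 1232 ≡ 13; 13 × 16 = 208 ≡ 49. So 2^28 ≡ 49 (mod 53).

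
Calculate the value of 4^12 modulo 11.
Using Fermat: 4^{10} ≡ 1 (mod 11). 12 ≡ 2 (mod 10). So 4^{12} ≡ 4^{2} ≡ 5 (mod 11)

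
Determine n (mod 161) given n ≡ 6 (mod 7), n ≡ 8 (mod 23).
146

Using the Chinese Remainder Theorem:
M = product of moduli = 161
For equation 1: M_1 = 23, 23 ≡ 2 (mod 7), inverse of 23 mod 7 is 4 (check: 2 × 4 = 8 ≡ 1 (mod 7))
For equation 2: M_2 = 7, 7 ≡ 7 (mod 23), inverse of 7 mod 23 is 10 (check: 7 × 10 = 70 ≡ 1 (mod 23))
Combine: n ≡ Σ r_i×M_i×(M_i⁻¹ mod m_i) = 6×23×4 + 8×7×10 = 552 + 560 = 1112
1112 mod 161 = 146
n ≡ 146 (mod 161)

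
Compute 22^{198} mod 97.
96

Using successive squaring:
Binary expansion of 198: 11000110
Powers of 22 mod 97 (each is the square of the previous):
  22^1 ≡ 22 (mod 97)
  22^2 ≡ 22² = 484 ≡ 96 (mod 97)
  22^4 ≡ 96² = 9216 ≡ 1 (mod 97)
  22^8 ≡ 1² = 1 ≡ 1 (mod 97)
  22^16 ≡ 1² = 1 ≡ 1 (mod 97)
  22^32 ≡ 1² = 1 ≡ 1 (mod 97)
  22^64 ≡ 1² = 1 ≡ 1 (mod 97)
  22^128 ≡ 1² = 1 ≡ 1 (mod 97)
198 = 128 + 64 + 4 + 2, so 22^198 = 22^128 × 22^64 × 22^4 × 22^2 ≡ 1 × 1 × 1 × 96 (mod 97)
Multiplying step by step:
  1 × 1 = 1 ≡ 1 (mod 97)
  1 × 1 = 1 ≡ 1 (mod 97)
  1 × 96 = 96 ≡ 96 (mod 97)
Result: 22^198 ≡ 96 (mod 97)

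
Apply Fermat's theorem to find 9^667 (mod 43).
By Fermat: 9^{42} ≡ 1 (mod 43). 667 ≡ 37 (mod 42). So 9^{667} ≡ 9^{37} ≡ 13 (mod 43)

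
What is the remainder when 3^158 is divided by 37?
Using Fermat: 3^{36} ≡ 1 (mod 37). 158 ≡ 14 (mod 36). So 3^{158} ≡ 3^{14} ≡ 16 (mod 37)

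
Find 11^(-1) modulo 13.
6

Using Extended Euclidean Algorithm:
gcd(11, 13) = 1
Bezout coefficients: 11 × 6 + 13 × -5 = 1
So 11 × 6 ≡ 1 (mod 13)
The inverse is 6 mod 13 = 6
Verification: 11 × 6 = 66 = 5 × 13 + 1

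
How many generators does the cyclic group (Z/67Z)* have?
20

The number of primitive roots modulo p is φ(p-1) = φ(66)
φ(66) = 20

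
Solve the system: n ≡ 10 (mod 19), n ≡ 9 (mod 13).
M = 19 × 13 = 247. M₁ = 13, y₁ ≡ 3 (mod 19). M₂ = 19, y₂ ≡ 11 (mod 13). n = 10×13×3 + 9×19×11 ≡ 48 (mod 247)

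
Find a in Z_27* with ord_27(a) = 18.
2 has order 18 mod 27 since 2^{18} ≡ 1 (mod 27) and no smaller power works.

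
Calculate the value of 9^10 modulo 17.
10 = 8 + 2 (binary 1010). Repeated squaring mod 17: 9^1 ≡ 9; 9^2 ≡ 9² = 81 ≡ 13; 9^4 ≡ 13² = 169 ≡ 16; 9^8 ≡ 16² = 256 ≡ 1. Multiply: 9^10 = 9^8 × 9^2 ≡ 1 × 13 (mod 17): 1 × 13 = 13 ≡ 13. So 9^10 ≡ 13 (mod 17).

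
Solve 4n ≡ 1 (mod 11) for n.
4^(-1) ≡ 3 (mod 11). Verification: 4 × 3 = 12 ≡ 1 (mod 11)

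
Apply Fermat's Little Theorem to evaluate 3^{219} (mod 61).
41

By Fermat's Little Theorem, a^(p-1) ≡ 1 (mod p) for prime p and gcd(a, p) = 1
Here p = 61, so 3^60 ≡ 1 (mod 61)
We can reduce the exponent: 219 mod 60 = 39
So 3^219 ≡ 3^39 (mod 61)
Computing: 3^39 mod 61 = 41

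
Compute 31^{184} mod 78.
1

Using successive squaring:
Binary expansion of 184: 10111000
Powers of 31 mod 78 (each is the square of the previous):
  31^1 ≡ 31 (mod 78)
  31^2 ≡ 31² = 961 ≡ 25 (mod 78)
  31^4 ≡ 25² = 625 ≡ 1 (mod 78)
  31^8 ≡ 1² = 1 ≡ 1 (mod 78)
  31^16 ≡ 1² = 1 ≡ 1 (mod 78)
  31^32 ≡ 1² = 1 ≡ 1 (mod 78)
  31^64 ≡ 1² = 1 ≡ 1 (mod 78)
  31^128 ≡ 1² = 1 ≡ 1 (mod 78)
184 = 128 + 32 + 16 + 8, so 31^184 = 31^128 × 31^32 × 31^16 × 31^8 ≡ 1 × 1 × 1 × 1 (mod 78)
Multiplying step by step:
  1 × 1 = 1 ≡ 1 (mod 78)
  1 × 1 = 1 ≡ 1 (mod 78)
  1 × 1 = 1 ≡ 1 (mod 78)
Result: 31^184 ≡ 1 (mod 78)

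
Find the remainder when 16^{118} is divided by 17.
By Fermat: 16^{16} ≡ 1 (mod 17). 118 = 7×16 + 6. So 16^{118} ≡ 16^{6} ≡ 1 (mod 17)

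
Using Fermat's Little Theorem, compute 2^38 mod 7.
By Fermat: 2^{6} ≡ 1 (mod 7). 38 = 6×6 + 2. So 2^{38} ≡ 2^{2} ≡ 4 (mod 7)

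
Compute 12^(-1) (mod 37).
12^(-1) ≡ 34 (mod 37). Verification: 12 × 34 = 408 ≡ 1 (mod 37)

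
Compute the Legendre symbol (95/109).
(95/109) = 95^{54} mod 109 = -1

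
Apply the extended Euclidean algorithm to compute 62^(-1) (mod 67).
Extended GCD: 62(-27) + 67(25) = 1. So 62^(-1) ≡ 40 ≡ 40 (mod 67). Verify: 62 × 40 = 2480 ≡ 1 (mod 67)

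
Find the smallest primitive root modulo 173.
p - 1 = 172 has prime divisors 2, 43. h is a primitive root mod 173 iff h^(172/q) ≢ 1 (mod 173) for each such q.
h = 2: 2^86 ≡ 172, 2^4 ≡ 16 (mod 173); none is 1, so 2 has order 172 and is a primitive root.
The smallest primitive root mod 173 is g = 2.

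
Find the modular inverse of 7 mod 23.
7^(-1) ≡ 10 (mod 23). Verification: 7 × 10 = 70 ≡ 1 (mod 23)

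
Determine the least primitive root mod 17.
p - 1 = 16 has prime divisors 2. h is a primitive root mod 17 iff h^(16/q) ≢ 1 (mod 17) for each such q.
h = 2: 2^8 ≡ 1 (mod 17); 2^8 ≡ 1, so not a primitive root.
h = 3: 3^8 ≡ 16 (mod 17); none is 1, so 3 has order 16 and is a primitive root.
The smallest primitive root mod 17 is g = 3.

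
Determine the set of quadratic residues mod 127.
QRs mod 127: {1, 2, 4, 8, 9, 11, 13, 15, 16, 17, 18, 19, 21, 22, 25, 26, 30, 31, 32, 34, 35, 36, 37, 38, 41, 42, 44, 47, 49, 50, 52, 60, 61, 62, 64, 68, 69, 70, 71, 72, 73, 74, 76, 79, 81, 82, 84, 87, 88, 94, 98, 99, 100, 103, 104, 107, 113, 115, 117, 120, 121, 122, 124}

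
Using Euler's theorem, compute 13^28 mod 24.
By Euler: 13^{8} ≡ 1 (mod 24) since gcd(13, 24) = 1. 28 = 3×8 + 4. So 13^{28} ≡ 13^{4} ≡ 1 (mod 24)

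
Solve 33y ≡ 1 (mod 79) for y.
12

Using Extended Euclidean Algorithm:
gcd(33, 79) = 1
Bezout coefficients: 33 × 12 + 79 × -5 = 1
So 33 × 12 ≡ 1 (mod 79)
The inverse is 12 mod 79 = 12
Verification: 33 × 12 = 396 = 5 × 79 + 1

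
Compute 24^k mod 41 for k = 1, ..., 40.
g^1, g^2, ..., g^{40} mod 41: {24, 2, 7, 4, 14, 8, 28, 16, 15, 32, 30, 23, 19, 5, 38, 10, 35, 20, 29, 40, 17, 39, 34, 37, 27, 33, 13, 25, 26, 9, 11, 18, 22, 36, 3, 31, 6, 21, 12, 1}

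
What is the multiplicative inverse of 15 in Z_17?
8

Using Extended Euclidean Algorithm:
gcd(15, 17) = 1
Bezout coefficients: 15 × 8 + 17 × -7 = 1
So 15 × 8 ≡ 1 (mod 17)
The inverse is 8 mod 17 = 8
Verification: 15 × 8 = 120 = 7 × 17 + 1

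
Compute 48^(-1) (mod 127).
48^(-1) ≡ 45 (mod 127). Verification: 48 × 45 = 2160 ≡ 1 (mod 127)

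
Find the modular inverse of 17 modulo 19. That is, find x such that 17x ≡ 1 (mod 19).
9

Using Extended Euclidean Algorithm:
gcd(17, 19) = 1
Bezout coefficients: 17 × 9 + 19 × -8 = 1
So 17 × 9 ≡ 1 (mod 19)
The inverse is 9 mod 19 = 9
Verification: 17 × 9 = 153 = 8 × 19 + 1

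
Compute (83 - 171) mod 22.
0

(83 - 171) = -88
-88 mod 22 = 0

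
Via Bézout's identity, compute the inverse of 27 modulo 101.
Extended GCD: 27(15) + 101(-4) = 1. So 27^(-1) ≡ 15 ≡ 15 (mod 101). Verify: 27 × 15 = 405 ≡ 1 (mod 101)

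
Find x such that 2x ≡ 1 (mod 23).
2^(-1) ≡ 12 (mod 23). Verification: 2 × 12 = 24 ≡ 1 (mod 23)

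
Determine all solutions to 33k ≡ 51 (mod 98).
55

Since gcd(33, 98) = 1 divides 51, a solution exists.
Multiply both sides by the inverse of 33 mod 98:
  33^(-1) mod 98 = 3
  x ≡ 3 × 51 ≡ 153 ≡ 55 (mod 98)
Verification: 33 × 55 = 1815 = 18 × 98 + 51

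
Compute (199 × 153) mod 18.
9

(199 × 153) = 30447
30447 mod 18 = 9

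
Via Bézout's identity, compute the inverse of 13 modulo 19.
Extended GCD: 13(3) + 19(-2) = 1. So 13^(-1) ≡ 3 ≡ 3 (mod 19). Verify: 13 × 3 = 39 ≡ 1 (mod 19)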